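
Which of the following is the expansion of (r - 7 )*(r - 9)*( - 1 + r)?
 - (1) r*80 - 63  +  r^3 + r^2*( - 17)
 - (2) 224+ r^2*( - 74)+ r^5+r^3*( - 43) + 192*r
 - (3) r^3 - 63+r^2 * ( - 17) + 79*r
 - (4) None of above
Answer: 3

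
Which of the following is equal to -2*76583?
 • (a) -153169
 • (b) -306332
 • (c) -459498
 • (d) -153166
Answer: d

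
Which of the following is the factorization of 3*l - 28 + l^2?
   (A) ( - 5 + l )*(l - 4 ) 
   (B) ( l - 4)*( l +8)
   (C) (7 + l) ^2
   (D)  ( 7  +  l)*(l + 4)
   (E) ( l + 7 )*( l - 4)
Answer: E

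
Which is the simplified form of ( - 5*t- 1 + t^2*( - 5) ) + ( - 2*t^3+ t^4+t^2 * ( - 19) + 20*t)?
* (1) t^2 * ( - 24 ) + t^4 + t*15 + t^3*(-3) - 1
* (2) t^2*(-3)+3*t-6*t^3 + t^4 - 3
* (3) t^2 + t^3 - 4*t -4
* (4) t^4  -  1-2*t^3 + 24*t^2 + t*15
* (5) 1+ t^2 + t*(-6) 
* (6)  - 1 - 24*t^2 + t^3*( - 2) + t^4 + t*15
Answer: 6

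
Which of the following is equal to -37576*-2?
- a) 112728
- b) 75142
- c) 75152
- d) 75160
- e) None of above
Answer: c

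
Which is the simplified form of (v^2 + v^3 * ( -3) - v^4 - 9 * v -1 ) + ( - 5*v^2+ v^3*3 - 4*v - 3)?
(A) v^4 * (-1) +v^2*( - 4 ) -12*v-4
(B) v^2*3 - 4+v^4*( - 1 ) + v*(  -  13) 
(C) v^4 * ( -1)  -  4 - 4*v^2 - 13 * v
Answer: C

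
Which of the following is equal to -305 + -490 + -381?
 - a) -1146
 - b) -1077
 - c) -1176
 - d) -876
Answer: c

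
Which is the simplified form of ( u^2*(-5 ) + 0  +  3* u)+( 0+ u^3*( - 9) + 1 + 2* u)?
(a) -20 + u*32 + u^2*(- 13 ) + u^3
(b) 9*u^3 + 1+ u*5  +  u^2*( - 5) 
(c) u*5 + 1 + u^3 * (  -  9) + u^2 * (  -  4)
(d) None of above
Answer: d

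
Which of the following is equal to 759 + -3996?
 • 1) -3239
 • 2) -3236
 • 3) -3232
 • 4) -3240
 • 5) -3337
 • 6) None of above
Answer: 6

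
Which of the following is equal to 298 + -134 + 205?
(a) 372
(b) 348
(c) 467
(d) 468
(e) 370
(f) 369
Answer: f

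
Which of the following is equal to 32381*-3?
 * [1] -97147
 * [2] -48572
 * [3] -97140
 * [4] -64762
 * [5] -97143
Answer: 5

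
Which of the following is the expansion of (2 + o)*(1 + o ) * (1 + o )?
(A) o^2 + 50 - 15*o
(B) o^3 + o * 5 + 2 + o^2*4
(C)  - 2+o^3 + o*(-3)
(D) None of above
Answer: B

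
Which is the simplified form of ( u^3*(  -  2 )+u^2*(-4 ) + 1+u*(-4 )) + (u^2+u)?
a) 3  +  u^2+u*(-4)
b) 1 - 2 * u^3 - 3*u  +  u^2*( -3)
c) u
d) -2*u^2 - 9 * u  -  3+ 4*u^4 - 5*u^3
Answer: b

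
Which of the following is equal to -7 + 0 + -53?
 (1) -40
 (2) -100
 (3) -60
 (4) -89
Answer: 3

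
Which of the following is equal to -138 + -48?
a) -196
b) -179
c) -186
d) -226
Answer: c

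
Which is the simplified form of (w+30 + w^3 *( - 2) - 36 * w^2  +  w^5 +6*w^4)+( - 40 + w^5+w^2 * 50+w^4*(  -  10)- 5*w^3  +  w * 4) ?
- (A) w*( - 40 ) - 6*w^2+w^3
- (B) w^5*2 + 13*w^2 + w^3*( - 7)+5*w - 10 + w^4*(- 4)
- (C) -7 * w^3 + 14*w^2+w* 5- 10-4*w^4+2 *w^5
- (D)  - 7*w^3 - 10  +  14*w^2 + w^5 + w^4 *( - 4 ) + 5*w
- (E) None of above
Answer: C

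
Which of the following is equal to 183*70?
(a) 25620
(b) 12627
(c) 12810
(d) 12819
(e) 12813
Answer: c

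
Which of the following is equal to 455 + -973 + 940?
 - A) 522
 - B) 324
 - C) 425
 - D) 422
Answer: D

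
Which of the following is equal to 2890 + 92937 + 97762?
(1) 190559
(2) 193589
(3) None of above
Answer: 2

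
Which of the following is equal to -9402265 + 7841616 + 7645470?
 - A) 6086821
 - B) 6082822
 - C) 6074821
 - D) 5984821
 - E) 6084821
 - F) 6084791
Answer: E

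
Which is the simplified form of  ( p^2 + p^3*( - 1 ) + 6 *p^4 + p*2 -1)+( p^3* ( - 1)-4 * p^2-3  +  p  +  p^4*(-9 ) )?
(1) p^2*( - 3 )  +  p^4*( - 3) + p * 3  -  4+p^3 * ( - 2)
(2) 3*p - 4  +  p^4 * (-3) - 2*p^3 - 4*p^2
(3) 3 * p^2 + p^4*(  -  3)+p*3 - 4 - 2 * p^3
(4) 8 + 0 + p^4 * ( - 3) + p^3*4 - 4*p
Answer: 1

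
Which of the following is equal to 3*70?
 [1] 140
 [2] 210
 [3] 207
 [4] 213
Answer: 2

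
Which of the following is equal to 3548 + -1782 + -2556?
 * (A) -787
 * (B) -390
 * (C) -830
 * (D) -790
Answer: D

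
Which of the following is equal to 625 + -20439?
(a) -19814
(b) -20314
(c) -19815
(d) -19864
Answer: a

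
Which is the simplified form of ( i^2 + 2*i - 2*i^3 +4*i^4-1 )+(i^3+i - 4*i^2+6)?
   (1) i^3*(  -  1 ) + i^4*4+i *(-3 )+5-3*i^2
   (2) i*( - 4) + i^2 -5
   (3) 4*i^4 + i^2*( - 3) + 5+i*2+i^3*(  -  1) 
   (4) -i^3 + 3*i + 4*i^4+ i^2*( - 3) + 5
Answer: 4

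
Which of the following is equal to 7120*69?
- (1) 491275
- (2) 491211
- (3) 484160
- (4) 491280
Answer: 4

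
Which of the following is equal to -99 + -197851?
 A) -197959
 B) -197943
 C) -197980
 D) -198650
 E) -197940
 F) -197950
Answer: F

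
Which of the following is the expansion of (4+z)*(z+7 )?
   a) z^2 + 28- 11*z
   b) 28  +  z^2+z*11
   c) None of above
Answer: b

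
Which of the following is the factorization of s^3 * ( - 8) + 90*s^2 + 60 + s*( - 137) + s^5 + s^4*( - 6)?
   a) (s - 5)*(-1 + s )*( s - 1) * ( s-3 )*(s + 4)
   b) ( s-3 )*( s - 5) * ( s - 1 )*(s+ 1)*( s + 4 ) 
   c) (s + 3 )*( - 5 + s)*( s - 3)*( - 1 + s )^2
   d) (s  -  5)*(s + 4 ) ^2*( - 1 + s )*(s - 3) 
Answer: a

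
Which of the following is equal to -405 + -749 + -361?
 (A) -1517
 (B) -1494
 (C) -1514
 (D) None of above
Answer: D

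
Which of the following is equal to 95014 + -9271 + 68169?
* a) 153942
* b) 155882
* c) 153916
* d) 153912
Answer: d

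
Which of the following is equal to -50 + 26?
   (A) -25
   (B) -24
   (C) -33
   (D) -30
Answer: B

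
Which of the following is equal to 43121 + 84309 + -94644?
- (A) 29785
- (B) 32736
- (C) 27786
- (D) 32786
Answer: D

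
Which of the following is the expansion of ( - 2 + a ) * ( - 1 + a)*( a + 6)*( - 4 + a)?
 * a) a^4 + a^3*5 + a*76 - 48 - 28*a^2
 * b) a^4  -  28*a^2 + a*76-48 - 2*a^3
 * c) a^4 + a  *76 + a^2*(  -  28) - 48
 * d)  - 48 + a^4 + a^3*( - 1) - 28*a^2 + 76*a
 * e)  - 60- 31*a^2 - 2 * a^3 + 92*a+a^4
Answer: d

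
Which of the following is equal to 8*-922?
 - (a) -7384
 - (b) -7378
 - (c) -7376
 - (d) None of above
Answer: c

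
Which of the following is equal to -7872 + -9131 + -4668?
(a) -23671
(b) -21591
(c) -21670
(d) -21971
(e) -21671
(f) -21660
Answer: e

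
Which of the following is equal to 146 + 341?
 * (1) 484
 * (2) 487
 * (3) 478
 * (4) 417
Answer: 2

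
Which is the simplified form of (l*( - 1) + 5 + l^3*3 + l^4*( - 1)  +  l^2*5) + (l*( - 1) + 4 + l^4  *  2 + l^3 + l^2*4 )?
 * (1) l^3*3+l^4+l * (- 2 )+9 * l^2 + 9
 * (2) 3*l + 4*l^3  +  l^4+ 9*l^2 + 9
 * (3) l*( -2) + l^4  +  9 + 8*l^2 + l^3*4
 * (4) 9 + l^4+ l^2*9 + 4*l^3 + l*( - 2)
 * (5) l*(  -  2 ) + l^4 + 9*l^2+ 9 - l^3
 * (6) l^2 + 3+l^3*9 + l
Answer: 4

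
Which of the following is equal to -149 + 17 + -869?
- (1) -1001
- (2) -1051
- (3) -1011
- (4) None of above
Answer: 1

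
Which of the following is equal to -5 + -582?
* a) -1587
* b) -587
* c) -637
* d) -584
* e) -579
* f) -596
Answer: b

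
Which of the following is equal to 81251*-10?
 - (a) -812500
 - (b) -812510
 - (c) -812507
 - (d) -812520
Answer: b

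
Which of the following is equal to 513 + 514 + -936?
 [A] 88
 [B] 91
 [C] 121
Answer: B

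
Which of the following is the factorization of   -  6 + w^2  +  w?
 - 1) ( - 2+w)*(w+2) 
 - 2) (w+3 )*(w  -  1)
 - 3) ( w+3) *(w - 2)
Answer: 3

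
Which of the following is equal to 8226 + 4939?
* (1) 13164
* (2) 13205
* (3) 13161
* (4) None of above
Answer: 4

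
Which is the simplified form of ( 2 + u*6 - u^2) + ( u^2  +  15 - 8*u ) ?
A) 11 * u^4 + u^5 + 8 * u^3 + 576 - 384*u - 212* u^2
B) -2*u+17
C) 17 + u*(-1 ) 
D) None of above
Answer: B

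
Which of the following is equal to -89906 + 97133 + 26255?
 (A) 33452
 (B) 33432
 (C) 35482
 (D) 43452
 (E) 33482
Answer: E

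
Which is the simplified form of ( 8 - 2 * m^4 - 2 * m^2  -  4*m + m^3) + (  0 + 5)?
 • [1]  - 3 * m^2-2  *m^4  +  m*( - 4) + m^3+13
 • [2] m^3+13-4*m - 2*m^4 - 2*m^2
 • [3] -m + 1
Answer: 2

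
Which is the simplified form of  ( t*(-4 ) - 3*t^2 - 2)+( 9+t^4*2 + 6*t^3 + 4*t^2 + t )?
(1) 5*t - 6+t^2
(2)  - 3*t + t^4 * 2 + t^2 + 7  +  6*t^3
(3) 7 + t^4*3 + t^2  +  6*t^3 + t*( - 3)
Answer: 2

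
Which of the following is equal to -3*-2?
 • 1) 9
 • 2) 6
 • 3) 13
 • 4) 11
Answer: 2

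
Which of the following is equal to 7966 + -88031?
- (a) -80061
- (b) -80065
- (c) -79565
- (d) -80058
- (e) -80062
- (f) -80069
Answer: b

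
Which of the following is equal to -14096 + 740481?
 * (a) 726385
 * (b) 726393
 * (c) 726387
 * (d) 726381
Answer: a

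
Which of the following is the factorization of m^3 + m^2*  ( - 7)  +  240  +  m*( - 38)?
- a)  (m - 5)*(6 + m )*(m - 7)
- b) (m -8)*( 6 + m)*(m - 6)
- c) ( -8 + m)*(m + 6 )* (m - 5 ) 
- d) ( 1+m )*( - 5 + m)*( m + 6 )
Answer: c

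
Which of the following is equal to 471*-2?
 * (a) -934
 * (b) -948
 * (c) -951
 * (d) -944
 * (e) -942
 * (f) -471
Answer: e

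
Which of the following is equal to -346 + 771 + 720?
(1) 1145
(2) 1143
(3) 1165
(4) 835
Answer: 1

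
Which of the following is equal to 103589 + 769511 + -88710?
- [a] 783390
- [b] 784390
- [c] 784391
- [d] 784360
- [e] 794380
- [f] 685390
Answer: b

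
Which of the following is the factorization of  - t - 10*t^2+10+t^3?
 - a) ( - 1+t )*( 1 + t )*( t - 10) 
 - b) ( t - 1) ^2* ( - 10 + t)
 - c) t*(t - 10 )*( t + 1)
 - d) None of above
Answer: a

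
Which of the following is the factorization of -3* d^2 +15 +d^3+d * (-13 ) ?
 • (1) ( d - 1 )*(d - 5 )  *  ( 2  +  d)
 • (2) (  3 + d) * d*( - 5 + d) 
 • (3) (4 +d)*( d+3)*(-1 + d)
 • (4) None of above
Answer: 4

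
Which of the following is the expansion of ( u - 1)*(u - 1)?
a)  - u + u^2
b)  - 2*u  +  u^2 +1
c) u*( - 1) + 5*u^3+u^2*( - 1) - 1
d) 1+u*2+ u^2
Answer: b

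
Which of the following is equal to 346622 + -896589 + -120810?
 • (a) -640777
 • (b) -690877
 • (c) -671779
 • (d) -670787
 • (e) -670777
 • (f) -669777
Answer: e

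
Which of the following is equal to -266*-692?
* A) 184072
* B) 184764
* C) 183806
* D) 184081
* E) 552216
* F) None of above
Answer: A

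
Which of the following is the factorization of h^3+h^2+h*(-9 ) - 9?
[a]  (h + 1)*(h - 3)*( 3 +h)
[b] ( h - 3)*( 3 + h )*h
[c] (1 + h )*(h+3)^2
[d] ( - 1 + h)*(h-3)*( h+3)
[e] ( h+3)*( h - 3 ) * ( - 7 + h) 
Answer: a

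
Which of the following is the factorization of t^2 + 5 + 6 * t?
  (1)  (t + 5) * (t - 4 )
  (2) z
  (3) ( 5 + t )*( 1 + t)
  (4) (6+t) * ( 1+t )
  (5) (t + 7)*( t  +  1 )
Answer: 3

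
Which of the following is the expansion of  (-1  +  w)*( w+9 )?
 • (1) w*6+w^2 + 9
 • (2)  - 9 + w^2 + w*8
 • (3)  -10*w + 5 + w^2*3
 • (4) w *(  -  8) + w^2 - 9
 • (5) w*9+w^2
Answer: 2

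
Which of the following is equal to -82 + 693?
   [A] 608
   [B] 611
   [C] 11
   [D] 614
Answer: B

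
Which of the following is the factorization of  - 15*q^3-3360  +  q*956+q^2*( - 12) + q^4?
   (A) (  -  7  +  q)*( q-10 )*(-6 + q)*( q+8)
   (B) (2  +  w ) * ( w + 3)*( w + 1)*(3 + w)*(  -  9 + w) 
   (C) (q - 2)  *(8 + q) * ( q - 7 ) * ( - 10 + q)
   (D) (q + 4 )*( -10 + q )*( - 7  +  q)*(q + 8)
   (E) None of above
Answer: A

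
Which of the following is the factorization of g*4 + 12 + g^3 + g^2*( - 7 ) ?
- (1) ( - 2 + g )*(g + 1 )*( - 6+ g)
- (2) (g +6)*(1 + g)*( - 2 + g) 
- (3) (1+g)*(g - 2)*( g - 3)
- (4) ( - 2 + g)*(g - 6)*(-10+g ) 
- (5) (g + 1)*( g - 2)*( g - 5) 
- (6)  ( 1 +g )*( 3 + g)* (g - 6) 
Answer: 1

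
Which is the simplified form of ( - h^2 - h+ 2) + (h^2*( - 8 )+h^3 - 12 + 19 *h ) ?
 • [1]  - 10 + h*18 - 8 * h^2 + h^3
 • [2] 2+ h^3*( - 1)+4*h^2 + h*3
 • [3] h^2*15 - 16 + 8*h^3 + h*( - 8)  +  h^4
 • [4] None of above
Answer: 4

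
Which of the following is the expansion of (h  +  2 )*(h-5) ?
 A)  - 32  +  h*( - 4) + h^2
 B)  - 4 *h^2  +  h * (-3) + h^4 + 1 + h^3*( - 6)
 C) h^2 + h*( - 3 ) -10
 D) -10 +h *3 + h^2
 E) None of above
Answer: C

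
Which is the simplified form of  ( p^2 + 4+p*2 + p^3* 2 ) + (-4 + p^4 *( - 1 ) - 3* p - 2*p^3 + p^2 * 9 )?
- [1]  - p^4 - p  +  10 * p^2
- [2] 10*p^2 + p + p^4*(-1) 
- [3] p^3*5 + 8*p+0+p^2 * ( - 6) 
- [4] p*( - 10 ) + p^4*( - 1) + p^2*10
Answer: 1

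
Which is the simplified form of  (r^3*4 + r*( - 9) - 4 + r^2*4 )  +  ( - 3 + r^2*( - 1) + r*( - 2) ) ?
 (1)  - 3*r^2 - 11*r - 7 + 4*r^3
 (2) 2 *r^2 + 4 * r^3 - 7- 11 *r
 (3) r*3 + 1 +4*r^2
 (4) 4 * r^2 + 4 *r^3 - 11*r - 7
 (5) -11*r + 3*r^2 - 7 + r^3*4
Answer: 5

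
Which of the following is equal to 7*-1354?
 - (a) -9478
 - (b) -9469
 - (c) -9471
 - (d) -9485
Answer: a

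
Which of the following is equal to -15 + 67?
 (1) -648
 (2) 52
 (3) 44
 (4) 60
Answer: 2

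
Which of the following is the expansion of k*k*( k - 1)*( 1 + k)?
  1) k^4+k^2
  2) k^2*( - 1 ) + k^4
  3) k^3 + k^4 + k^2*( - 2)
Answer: 2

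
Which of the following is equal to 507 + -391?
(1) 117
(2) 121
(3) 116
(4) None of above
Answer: 3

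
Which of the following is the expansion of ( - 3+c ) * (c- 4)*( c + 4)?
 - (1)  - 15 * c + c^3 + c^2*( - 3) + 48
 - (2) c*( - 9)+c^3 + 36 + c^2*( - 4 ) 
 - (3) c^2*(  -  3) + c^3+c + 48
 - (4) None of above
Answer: 4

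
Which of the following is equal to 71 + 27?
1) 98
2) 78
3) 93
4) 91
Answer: 1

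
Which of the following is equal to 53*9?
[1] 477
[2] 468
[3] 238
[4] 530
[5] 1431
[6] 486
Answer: 1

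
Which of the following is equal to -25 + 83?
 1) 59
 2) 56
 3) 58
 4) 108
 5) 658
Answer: 3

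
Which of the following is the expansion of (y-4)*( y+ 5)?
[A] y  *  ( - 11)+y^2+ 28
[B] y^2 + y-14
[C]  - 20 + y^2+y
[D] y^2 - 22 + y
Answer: C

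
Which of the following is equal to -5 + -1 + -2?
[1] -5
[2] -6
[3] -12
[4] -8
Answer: 4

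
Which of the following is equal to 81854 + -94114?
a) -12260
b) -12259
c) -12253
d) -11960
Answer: a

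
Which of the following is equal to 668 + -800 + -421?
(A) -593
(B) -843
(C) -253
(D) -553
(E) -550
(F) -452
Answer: D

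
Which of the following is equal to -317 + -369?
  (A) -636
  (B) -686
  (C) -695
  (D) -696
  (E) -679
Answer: B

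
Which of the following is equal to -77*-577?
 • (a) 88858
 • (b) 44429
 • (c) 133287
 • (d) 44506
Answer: b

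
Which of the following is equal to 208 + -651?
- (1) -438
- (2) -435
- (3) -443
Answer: 3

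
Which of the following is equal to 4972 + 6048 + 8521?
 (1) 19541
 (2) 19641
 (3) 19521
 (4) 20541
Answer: 1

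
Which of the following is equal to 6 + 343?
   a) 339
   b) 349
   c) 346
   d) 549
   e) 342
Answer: b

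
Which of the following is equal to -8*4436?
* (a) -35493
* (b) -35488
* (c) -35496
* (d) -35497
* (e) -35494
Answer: b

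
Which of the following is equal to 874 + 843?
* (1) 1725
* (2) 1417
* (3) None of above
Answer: 3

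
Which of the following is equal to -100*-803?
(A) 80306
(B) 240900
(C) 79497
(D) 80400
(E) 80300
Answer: E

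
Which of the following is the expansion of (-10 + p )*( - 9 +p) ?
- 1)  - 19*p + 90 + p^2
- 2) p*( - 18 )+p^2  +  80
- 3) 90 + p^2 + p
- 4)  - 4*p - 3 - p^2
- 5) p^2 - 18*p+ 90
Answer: 1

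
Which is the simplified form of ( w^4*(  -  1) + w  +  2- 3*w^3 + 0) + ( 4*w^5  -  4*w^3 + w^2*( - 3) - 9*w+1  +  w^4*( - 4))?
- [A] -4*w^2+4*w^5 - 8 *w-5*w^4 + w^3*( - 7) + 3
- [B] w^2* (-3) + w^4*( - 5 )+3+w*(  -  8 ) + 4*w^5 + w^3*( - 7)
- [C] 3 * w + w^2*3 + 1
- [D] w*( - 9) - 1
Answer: B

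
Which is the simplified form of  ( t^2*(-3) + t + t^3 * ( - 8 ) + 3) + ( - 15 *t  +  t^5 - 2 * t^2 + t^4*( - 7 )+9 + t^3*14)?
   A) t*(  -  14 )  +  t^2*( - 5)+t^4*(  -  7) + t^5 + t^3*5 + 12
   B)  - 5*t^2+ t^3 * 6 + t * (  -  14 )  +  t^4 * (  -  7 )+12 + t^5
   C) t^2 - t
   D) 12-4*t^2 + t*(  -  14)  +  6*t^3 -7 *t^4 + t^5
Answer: B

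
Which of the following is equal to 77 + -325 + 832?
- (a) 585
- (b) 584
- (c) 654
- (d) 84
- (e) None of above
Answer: b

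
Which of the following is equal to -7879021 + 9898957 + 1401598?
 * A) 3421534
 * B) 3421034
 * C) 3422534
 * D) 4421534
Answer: A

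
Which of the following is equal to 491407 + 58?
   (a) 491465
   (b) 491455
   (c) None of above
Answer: a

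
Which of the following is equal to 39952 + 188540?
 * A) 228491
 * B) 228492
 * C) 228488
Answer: B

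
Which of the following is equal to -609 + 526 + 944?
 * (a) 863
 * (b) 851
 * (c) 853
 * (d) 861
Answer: d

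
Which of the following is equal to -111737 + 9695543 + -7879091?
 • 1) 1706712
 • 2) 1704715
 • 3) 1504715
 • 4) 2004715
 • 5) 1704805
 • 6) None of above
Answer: 2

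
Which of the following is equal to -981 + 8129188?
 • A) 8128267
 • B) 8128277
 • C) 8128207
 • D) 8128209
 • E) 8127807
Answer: C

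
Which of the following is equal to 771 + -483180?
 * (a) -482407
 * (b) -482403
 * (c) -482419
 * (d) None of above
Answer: d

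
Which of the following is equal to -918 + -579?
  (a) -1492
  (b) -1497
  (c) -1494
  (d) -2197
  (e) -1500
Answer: b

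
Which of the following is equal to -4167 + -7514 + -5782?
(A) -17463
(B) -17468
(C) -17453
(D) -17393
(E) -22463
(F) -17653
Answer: A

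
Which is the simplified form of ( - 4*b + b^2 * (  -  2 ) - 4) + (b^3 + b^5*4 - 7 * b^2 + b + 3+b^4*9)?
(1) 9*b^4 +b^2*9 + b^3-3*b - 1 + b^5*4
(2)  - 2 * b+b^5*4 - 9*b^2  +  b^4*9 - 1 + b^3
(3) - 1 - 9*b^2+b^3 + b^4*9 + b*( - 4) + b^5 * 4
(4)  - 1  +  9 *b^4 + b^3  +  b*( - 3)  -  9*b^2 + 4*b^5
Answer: 4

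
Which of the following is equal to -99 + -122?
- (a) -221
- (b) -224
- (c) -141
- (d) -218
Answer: a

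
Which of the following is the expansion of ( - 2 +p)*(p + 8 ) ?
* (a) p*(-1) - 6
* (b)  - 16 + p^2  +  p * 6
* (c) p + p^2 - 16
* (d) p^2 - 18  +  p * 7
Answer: b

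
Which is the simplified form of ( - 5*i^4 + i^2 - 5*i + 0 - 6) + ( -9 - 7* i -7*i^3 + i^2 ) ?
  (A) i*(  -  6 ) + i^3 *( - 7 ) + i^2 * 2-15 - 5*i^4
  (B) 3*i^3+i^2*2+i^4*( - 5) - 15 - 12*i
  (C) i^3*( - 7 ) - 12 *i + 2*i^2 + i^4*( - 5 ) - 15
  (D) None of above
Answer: C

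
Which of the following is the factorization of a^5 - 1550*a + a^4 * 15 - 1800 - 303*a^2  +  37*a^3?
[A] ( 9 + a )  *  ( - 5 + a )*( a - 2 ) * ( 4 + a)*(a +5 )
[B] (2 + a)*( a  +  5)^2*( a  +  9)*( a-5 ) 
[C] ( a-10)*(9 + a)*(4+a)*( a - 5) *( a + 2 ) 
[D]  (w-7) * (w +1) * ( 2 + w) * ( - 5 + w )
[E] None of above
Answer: E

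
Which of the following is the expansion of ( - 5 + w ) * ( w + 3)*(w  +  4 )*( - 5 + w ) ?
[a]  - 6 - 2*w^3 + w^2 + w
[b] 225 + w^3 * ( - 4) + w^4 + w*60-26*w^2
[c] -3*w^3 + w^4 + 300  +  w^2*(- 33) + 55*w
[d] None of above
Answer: c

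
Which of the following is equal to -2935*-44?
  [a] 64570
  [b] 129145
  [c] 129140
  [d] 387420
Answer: c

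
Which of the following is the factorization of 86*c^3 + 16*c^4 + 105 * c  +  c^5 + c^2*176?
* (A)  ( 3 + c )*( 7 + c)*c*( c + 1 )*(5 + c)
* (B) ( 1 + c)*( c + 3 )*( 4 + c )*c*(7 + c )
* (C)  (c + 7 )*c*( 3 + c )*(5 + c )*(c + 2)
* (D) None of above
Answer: A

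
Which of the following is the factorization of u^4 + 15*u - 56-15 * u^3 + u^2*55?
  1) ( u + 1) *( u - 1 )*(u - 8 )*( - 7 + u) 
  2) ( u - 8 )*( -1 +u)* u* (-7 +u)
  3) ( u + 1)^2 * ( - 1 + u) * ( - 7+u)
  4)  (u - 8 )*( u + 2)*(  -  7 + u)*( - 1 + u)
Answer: 1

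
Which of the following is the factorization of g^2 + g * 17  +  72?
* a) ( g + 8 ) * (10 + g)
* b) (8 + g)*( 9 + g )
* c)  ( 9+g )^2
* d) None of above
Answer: b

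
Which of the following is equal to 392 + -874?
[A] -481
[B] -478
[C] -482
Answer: C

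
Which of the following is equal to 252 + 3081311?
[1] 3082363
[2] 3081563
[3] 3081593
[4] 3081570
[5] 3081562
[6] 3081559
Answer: 2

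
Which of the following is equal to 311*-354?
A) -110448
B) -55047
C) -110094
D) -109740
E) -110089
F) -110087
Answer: C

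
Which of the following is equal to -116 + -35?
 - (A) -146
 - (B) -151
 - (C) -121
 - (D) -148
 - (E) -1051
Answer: B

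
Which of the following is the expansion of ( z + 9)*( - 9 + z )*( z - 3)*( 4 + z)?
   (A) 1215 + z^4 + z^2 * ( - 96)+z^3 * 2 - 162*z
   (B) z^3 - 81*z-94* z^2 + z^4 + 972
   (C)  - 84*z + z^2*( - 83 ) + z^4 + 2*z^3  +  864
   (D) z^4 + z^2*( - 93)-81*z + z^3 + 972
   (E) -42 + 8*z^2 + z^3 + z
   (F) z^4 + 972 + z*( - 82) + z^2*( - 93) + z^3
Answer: D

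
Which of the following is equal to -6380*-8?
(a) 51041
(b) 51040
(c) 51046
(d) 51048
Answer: b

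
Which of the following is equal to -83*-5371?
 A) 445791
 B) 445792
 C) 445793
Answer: C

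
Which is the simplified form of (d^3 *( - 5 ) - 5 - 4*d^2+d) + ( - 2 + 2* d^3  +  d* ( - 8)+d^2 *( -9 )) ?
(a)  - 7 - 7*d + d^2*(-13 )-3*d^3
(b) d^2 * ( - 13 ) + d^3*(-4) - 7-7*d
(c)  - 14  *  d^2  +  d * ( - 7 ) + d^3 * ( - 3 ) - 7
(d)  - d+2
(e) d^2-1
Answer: a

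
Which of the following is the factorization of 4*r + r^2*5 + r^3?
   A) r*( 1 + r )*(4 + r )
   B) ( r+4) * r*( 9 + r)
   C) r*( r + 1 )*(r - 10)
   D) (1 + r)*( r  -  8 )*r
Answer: A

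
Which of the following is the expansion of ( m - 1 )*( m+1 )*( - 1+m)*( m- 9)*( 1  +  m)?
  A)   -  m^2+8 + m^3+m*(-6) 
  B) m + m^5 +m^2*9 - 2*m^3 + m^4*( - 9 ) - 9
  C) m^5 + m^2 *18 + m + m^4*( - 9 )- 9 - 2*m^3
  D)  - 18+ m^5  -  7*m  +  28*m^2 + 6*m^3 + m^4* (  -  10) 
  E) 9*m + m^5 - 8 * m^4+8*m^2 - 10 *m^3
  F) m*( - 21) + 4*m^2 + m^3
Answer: C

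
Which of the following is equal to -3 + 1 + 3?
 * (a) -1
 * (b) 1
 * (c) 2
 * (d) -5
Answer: b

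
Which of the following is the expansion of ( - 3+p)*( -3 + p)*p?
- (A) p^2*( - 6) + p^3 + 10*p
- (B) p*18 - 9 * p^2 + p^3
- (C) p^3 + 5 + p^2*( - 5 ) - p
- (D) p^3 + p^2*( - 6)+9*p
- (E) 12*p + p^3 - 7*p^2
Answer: D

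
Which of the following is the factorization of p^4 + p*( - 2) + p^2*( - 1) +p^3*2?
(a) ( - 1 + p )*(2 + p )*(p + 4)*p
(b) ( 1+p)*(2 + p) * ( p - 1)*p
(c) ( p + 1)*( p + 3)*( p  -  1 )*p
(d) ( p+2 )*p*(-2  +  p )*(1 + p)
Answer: b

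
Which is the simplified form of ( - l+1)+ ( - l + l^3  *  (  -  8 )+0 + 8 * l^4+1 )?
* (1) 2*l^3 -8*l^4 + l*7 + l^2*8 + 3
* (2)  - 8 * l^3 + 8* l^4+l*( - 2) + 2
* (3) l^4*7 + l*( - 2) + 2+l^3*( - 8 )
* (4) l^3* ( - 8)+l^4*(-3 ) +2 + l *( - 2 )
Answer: 2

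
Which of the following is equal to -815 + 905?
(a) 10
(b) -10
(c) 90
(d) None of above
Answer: c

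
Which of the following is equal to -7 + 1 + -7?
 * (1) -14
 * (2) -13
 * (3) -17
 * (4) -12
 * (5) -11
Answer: 2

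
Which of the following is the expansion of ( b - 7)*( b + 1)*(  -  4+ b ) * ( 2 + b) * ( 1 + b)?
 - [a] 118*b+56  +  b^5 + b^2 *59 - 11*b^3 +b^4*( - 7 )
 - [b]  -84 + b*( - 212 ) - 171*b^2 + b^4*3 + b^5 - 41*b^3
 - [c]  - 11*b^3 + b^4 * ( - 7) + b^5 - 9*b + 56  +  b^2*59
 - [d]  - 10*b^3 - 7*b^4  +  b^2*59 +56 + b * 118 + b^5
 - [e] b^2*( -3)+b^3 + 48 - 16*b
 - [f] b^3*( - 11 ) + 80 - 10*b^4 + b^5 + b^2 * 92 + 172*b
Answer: a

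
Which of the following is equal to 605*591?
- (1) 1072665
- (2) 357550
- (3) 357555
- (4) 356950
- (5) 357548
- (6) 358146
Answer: 3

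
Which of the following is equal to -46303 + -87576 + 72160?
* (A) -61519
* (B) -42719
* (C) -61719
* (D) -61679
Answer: C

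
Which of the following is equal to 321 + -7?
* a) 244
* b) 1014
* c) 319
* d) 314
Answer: d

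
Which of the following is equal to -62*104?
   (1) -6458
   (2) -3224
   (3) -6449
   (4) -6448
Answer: 4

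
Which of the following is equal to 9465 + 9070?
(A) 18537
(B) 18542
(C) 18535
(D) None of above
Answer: C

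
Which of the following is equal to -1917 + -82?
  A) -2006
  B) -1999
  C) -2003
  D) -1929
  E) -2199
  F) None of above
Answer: B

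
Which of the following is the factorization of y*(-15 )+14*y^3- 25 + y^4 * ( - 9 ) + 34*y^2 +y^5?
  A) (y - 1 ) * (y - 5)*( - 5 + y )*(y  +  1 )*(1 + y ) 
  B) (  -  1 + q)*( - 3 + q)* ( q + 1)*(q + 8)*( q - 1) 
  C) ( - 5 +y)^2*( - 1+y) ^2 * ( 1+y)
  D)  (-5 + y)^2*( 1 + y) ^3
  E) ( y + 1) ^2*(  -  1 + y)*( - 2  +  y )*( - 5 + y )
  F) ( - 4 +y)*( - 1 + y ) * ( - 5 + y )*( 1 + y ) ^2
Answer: A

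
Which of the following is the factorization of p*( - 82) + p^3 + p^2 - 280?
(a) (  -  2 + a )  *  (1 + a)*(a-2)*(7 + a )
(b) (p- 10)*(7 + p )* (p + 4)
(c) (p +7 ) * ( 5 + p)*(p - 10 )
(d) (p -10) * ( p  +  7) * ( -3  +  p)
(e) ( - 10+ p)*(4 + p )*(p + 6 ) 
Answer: b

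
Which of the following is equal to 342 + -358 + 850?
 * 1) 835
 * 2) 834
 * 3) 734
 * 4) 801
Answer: 2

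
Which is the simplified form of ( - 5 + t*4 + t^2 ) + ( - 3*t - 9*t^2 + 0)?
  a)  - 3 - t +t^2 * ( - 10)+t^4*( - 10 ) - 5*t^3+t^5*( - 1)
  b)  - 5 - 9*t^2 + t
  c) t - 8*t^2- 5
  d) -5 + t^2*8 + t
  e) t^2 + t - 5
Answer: c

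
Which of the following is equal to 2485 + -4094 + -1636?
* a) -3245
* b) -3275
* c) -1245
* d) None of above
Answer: a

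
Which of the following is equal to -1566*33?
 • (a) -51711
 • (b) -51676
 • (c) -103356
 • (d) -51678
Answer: d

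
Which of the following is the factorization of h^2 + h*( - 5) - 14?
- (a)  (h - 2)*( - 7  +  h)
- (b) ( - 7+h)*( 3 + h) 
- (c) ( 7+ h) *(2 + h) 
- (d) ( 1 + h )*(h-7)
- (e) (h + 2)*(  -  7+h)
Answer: e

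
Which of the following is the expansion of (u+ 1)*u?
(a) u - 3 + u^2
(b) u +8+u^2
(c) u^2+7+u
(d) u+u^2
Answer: d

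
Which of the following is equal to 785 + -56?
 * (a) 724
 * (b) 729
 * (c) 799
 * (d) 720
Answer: b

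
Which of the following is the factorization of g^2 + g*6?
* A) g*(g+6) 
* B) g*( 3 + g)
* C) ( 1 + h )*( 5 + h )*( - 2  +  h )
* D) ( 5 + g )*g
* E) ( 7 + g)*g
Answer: A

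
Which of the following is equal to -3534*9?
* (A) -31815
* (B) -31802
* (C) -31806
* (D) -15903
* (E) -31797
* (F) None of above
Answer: C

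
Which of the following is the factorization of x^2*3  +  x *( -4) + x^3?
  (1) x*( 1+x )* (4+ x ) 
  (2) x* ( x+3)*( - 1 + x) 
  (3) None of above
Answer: 3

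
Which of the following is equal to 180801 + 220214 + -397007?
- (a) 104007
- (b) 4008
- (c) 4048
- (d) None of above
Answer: b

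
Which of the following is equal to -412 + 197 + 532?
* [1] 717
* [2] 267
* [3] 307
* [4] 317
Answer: 4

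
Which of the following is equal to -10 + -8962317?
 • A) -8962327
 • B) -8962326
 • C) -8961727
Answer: A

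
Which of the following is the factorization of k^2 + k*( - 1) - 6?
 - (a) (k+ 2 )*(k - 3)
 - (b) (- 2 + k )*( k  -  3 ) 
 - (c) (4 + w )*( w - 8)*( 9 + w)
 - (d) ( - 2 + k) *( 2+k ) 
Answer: a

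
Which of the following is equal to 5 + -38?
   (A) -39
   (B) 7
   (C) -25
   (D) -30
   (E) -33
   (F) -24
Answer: E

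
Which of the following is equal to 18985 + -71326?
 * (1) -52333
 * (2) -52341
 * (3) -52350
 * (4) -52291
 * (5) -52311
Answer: 2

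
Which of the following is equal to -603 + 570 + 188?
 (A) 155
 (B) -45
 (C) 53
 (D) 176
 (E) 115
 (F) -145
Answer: A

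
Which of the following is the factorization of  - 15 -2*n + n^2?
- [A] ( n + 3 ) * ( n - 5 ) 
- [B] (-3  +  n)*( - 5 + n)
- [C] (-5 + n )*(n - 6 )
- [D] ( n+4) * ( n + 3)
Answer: A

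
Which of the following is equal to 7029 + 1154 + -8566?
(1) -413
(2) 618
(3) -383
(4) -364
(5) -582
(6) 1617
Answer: 3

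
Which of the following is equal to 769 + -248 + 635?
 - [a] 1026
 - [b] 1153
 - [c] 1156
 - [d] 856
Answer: c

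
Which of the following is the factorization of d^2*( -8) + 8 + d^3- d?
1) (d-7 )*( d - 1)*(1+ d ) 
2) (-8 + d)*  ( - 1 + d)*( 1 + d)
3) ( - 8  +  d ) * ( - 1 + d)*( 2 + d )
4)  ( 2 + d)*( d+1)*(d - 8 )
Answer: 2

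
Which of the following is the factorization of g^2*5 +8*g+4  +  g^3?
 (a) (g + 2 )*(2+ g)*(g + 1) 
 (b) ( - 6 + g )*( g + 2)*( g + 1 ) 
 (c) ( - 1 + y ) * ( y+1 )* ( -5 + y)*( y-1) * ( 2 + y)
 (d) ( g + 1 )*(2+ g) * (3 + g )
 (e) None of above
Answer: a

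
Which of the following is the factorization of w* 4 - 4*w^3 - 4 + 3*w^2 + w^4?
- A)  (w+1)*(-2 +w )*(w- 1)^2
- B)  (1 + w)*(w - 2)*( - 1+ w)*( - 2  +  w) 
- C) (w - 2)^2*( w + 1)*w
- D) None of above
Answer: B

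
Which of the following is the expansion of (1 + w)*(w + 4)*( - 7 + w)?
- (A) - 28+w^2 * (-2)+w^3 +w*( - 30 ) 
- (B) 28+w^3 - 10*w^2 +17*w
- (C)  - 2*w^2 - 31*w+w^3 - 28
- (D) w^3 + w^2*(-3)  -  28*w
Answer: C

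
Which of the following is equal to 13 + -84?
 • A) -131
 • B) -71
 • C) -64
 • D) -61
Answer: B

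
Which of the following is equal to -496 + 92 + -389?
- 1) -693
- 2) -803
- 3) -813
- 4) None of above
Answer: 4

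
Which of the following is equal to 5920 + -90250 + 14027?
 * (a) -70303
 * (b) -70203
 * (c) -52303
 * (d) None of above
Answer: a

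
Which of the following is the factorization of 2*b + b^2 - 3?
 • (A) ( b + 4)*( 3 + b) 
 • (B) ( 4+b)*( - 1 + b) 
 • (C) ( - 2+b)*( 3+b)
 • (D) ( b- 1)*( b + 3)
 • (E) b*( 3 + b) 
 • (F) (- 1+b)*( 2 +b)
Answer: D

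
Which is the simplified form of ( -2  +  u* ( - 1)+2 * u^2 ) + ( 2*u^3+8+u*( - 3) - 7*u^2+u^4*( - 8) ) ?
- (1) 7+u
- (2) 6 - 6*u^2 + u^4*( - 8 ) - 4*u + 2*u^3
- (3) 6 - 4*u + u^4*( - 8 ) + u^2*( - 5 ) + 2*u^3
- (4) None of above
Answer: 3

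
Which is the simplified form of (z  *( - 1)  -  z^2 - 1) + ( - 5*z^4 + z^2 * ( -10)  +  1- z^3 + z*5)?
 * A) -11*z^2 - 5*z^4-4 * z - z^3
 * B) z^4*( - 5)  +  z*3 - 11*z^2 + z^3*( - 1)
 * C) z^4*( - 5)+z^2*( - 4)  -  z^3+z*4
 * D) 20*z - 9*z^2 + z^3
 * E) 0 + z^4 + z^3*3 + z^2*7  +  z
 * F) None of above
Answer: F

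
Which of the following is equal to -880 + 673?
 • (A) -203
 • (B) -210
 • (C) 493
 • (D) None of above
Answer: D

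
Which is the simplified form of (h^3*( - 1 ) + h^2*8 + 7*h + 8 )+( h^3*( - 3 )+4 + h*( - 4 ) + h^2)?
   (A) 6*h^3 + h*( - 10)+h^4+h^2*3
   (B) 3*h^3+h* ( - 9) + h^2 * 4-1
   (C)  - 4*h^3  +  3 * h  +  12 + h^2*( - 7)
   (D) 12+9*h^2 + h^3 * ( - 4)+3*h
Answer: D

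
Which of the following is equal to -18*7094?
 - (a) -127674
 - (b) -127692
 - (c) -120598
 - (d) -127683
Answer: b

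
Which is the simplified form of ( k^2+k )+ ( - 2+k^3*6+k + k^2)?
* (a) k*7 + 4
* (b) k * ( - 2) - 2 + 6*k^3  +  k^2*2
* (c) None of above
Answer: c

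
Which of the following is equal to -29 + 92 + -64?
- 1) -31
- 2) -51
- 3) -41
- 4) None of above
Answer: 4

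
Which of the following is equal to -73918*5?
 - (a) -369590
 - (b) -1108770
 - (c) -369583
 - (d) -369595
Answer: a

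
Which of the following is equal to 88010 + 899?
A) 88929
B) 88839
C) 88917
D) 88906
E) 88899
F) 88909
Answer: F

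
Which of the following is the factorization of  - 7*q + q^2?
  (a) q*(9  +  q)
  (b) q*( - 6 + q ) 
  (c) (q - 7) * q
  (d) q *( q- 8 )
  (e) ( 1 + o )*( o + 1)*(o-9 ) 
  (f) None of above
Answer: c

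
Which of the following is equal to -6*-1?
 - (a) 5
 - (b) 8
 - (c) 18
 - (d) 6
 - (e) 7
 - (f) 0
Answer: d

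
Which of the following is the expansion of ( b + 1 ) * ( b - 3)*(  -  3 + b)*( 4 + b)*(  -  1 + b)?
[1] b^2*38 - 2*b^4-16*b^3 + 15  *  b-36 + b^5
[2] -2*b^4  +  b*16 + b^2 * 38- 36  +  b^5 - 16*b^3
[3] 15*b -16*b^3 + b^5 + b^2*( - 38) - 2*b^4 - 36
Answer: 1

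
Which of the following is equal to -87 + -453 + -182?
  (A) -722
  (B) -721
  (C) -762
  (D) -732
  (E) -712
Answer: A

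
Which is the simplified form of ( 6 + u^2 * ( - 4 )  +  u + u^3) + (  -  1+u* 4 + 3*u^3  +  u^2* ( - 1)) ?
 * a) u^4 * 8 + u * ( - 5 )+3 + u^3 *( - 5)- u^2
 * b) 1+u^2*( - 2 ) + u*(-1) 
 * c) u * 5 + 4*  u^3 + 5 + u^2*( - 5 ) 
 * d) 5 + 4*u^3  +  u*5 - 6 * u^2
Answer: c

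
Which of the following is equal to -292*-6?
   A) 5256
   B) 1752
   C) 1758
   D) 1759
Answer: B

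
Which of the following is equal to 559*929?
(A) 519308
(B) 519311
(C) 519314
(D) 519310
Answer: B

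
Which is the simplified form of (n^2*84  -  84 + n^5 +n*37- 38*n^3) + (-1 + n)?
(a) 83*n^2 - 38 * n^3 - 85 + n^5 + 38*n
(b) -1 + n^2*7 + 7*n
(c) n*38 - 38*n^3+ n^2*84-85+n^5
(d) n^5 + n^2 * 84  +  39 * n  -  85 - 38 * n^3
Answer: c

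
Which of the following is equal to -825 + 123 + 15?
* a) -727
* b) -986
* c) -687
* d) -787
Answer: c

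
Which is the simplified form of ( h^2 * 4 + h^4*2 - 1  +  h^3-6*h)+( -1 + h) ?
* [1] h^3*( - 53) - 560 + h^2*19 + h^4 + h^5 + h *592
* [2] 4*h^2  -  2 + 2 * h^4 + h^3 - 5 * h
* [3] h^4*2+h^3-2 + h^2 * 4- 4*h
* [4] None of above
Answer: 2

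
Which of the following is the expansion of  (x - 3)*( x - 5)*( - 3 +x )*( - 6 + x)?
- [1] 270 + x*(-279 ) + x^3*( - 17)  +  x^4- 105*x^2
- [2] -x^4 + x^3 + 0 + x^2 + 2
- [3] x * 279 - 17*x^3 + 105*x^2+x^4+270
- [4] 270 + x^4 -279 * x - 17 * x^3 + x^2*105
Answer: 4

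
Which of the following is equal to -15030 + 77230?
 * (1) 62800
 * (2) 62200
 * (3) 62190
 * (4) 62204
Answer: 2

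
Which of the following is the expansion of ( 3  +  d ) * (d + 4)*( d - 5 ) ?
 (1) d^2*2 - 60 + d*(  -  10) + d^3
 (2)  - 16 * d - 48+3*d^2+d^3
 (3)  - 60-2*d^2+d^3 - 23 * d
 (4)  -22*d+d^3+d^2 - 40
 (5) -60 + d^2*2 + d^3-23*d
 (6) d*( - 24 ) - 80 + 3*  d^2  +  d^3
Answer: 5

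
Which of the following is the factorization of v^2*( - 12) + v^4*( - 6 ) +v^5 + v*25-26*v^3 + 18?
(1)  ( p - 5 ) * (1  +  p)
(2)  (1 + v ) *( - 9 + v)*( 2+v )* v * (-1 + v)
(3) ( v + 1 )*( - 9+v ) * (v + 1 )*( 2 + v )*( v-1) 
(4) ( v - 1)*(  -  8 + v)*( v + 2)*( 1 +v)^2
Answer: 3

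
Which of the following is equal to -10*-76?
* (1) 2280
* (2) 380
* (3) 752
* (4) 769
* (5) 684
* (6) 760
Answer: 6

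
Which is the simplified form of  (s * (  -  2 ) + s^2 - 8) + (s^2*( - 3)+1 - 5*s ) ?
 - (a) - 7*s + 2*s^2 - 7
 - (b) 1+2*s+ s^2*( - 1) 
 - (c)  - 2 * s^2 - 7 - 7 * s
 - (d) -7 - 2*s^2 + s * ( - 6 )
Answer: c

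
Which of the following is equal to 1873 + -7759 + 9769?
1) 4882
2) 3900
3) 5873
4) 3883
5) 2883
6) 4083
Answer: 4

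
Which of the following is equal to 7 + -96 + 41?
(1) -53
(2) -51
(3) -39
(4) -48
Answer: 4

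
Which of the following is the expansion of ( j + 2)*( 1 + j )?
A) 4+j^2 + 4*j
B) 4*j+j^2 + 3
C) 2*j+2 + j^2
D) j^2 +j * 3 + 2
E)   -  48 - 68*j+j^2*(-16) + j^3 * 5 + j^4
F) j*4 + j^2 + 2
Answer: D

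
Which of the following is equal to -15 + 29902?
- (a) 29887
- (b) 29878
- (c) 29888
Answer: a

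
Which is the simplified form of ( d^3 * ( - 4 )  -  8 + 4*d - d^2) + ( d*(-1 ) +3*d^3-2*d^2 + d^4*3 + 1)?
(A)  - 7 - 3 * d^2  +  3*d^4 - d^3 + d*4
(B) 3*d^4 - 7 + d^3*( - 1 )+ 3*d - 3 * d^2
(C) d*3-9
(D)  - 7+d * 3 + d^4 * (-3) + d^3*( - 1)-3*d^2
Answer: B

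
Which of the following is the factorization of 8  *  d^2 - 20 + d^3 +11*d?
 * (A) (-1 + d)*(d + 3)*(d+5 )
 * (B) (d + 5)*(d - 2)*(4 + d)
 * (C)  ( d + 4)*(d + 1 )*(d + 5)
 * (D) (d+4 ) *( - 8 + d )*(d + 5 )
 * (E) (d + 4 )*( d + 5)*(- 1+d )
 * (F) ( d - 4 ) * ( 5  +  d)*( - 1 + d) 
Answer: E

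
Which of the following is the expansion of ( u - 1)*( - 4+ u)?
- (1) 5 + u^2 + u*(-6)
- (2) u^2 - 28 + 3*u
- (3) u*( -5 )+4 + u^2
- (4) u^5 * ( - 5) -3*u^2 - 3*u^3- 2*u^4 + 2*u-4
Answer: 3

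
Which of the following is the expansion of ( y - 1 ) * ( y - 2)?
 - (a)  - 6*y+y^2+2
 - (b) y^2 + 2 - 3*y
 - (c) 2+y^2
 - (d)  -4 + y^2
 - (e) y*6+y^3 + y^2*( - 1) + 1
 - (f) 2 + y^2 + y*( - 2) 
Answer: b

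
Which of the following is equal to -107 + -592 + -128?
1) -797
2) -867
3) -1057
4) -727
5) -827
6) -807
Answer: 5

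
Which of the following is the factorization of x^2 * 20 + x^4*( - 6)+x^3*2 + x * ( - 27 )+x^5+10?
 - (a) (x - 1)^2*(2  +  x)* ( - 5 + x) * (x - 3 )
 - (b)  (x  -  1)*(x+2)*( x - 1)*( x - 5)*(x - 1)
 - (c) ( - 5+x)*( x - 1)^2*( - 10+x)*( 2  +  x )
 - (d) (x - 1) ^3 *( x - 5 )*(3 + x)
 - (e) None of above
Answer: b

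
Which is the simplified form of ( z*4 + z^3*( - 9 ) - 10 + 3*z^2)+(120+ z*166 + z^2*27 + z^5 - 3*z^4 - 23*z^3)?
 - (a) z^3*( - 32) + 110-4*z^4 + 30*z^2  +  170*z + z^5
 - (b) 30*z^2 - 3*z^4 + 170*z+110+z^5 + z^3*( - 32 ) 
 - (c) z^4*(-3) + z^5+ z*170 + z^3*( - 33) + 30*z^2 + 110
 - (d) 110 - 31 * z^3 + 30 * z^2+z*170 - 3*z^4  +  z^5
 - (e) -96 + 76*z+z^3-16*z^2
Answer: b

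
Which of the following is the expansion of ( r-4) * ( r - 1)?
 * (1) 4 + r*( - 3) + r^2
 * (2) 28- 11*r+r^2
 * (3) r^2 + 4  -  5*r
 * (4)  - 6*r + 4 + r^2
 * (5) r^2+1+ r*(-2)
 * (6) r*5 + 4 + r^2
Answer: 3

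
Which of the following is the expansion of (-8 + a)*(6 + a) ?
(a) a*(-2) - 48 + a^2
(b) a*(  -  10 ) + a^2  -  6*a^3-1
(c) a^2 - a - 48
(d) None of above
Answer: a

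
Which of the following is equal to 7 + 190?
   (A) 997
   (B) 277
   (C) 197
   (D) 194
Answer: C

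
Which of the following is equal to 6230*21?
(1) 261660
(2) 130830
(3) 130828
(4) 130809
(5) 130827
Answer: 2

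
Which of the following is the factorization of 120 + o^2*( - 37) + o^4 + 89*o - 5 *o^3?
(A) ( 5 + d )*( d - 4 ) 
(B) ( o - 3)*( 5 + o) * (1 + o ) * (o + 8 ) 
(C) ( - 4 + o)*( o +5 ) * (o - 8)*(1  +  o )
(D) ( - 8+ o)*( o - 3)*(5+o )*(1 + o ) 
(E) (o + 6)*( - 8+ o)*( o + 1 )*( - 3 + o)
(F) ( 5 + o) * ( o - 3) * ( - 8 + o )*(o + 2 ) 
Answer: D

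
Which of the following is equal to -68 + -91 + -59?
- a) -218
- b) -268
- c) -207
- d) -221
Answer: a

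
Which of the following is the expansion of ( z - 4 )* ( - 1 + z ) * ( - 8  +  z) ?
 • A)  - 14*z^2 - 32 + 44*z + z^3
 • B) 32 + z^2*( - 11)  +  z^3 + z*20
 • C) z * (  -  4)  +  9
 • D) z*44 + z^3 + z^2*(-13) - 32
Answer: D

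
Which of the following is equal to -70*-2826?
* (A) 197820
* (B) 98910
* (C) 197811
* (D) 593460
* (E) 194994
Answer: A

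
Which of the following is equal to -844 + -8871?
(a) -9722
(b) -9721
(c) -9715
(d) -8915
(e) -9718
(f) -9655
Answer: c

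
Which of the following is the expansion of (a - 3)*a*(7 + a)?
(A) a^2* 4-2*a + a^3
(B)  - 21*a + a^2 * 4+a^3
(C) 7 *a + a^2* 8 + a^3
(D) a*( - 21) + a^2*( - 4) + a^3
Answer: B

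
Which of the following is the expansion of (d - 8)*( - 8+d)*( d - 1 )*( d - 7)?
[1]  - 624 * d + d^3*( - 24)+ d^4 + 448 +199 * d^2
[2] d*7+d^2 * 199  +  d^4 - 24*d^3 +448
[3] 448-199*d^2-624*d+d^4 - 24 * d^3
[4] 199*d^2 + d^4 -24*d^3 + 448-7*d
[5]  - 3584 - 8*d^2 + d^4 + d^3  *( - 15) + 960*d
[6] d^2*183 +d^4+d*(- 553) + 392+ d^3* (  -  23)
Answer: 1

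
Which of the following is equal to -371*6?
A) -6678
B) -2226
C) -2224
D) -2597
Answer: B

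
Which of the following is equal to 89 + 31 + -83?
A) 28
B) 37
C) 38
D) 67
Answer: B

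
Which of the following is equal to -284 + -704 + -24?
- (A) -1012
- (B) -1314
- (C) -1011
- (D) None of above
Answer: A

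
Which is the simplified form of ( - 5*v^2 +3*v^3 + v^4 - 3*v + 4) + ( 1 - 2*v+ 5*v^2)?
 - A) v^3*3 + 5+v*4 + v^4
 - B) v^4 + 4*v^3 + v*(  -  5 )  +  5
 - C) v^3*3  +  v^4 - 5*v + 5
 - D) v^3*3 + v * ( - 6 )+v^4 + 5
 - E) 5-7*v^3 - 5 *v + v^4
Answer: C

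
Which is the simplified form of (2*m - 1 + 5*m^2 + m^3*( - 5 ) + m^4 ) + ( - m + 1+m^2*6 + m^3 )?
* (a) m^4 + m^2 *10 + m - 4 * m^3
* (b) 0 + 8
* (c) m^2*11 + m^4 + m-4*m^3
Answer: c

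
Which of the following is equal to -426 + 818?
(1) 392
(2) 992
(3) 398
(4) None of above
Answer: 1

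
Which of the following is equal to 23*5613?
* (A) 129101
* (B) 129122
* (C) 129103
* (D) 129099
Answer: D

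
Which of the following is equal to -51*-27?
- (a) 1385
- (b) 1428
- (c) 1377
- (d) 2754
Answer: c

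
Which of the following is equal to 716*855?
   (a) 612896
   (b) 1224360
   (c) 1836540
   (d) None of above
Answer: d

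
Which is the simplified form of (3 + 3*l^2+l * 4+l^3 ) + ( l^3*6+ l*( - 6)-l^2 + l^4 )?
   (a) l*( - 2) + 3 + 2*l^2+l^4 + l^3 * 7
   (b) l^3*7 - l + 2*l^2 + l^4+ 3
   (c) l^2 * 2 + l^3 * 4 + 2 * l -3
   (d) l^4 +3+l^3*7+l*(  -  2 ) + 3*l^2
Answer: a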